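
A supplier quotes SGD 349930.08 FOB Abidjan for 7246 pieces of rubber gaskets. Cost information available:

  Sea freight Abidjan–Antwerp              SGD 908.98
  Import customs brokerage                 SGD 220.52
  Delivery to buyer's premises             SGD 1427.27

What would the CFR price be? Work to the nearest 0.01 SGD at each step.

CFR price: SGD 350839.06

Not relevant to the conversion: delivery, brokerage — on the buyer under both terms; not part of either seller's price.
From FOB to CFR, the seller additionally bears: freight.
CFR price = 349930.08 + 908.98 = 350839.06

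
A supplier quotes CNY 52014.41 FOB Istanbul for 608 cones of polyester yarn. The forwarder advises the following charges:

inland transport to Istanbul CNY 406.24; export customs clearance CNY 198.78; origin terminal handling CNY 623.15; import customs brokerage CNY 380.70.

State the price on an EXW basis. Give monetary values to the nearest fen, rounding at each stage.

EXW price: CNY 50786.24

Not relevant to the conversion: brokerage — on the buyer under both terms; not part of either seller's price.
From FOB to EXW, the seller no longer bears: inland to port, export clearance, origin terminal.
EXW price = 52014.41 − 406.24 − 198.78 − 623.15 = 50786.24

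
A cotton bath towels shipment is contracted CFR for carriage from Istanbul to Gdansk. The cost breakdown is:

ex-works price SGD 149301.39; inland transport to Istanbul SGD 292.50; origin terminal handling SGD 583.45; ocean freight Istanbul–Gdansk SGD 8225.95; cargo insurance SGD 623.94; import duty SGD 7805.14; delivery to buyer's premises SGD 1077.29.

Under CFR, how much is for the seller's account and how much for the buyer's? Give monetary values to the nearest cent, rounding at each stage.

Seller: SGD 158403.29; buyer: SGD 9506.37

CFR: the seller pays costs through ocean freight to the destination port, but not insurance.
Seller's account: goods 149301.39 + inland to port 292.50 + origin terminal 583.45 + freight 8225.95 = 158403.29
Buyer's account: insurance 623.94 + duty 7805.14 + delivery 1077.29 = 9506.37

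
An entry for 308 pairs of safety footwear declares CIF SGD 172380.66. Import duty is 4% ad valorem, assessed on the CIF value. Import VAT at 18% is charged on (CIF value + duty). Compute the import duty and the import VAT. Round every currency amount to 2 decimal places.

Import duty = 172380.66 × 4% = 6895.23
VAT base = CIF + duty = 172380.66 + 6895.23 = 179275.89
Import VAT = 179275.89 × 18% = 32269.66

Import duty: SGD 6895.23; import VAT: SGD 32269.66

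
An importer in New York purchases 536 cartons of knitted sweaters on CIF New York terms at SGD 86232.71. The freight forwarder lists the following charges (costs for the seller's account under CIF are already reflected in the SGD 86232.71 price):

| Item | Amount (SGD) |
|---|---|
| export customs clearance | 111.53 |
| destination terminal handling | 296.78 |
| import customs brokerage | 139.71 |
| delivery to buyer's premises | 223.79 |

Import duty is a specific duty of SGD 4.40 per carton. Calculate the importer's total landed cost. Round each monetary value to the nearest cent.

Total landed cost: SGD 89251.39

CIF: the seller pays costs through ocean freight and marine insurance to the destination port.
Already in the invoice (seller's account under CIF): export clearance — exclude.
The CIF price already equals the CIF value: 86232.71
Import duty = 536 × 4.40 = 2358.40
Buyer bears: destination terminal 296.78 + brokerage 139.71 + delivery 223.79 + duty 2358.40 = 3018.68
Landed cost = invoice 86232.71 + 3018.68 = 89251.39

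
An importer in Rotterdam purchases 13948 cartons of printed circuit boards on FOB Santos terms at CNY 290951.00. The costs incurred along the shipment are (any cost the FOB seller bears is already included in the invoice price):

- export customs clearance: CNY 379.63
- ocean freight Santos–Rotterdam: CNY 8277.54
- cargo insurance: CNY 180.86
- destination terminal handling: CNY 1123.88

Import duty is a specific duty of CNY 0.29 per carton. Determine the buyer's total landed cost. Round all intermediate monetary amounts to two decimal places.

FOB: the seller bears costs until goods are on board at the origin port; the buyer bears freight, insurance and all costs thereafter.
Already in the invoice (seller's account under FOB): export clearance — exclude.
CIF value = FOB price + freight + insurance = 290951.00 + 8277.54 + 180.86 = 299409.40
Import duty = 13948 × 0.29 = 4044.92
Buyer bears: freight 8277.54 + insurance 180.86 + destination terminal 1123.88 + duty 4044.92 = 13627.20
Landed cost = invoice 290951.00 + 13627.20 = 304578.20

Total landed cost: CNY 304578.20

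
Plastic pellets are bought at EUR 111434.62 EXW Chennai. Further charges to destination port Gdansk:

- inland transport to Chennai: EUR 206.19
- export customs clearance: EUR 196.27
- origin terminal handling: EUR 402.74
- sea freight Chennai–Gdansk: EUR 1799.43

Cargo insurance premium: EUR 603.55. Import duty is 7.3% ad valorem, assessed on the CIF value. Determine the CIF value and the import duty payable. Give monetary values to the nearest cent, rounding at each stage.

CIF value: EUR 114642.80; import duty: EUR 8368.92

CIF = EXW price + pre-shipment costs + freight + insurance
CIF = 111434.62 + 206.19 + 196.27 + 402.74 + 1799.43 + 603.55 = 114642.80
Import duty = 114642.80 × 7.3% = 8368.92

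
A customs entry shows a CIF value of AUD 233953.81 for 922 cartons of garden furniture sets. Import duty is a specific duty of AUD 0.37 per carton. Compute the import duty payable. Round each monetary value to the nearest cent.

Import duty: AUD 341.14

Import duty = 922 × 0.37 = 341.14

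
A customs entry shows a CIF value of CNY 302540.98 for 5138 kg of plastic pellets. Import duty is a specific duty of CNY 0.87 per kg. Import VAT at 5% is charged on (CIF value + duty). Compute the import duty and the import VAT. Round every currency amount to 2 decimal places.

Import duty = 5138 × 0.87 = 4470.06
VAT base = CIF + duty = 302540.98 + 4470.06 = 307011.04
Import VAT = 307011.04 × 5% = 15350.55

Import duty: CNY 4470.06; import VAT: CNY 15350.55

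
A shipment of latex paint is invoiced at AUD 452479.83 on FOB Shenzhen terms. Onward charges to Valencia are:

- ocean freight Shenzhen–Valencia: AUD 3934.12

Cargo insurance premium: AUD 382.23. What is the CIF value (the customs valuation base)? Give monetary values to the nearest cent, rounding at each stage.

CIF = FOB price + freight + insurance
CIF = 452479.83 + 3934.12 + 382.23 = 456796.18

CIF value: AUD 456796.18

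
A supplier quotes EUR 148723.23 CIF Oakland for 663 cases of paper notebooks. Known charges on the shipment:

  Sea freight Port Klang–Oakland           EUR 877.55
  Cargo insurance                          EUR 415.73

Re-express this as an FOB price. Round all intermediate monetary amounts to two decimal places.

From CIF to FOB, the seller no longer bears: freight, insurance.
FOB price = 148723.23 − 877.55 − 415.73 = 147429.95

FOB price: EUR 147429.95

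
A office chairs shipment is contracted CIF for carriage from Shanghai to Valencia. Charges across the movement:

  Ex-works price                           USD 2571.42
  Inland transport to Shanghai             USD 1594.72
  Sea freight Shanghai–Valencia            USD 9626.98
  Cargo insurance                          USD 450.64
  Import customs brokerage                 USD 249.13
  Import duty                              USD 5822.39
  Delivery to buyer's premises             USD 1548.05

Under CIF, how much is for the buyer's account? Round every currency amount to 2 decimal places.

CIF: the seller pays costs through ocean freight and marine insurance to the destination port.
Seller's account: goods 2571.42 + inland to port 1594.72 + freight 9626.98 + insurance 450.64 = 14243.76
Buyer's account: brokerage 249.13 + duty 5822.39 + delivery 1548.05 = 7619.57

Buyer's account: USD 7619.57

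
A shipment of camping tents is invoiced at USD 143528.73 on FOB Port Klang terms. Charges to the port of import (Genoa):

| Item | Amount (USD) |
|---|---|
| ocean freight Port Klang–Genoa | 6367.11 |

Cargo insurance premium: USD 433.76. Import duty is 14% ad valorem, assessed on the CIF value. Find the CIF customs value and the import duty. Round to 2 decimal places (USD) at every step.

CIF value: USD 150329.60; import duty: USD 21046.14

CIF = FOB price + freight + insurance
CIF = 143528.73 + 6367.11 + 433.76 = 150329.60
Import duty = 150329.60 × 14% = 21046.14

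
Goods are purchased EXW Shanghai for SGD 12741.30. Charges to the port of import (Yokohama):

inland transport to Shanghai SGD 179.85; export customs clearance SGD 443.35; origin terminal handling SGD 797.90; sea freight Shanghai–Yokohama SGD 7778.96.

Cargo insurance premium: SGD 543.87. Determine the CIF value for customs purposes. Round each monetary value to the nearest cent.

CIF = EXW price + pre-shipment costs + freight + insurance
CIF = 12741.30 + 179.85 + 443.35 + 797.90 + 7778.96 + 543.87 = 22485.23

CIF value: SGD 22485.23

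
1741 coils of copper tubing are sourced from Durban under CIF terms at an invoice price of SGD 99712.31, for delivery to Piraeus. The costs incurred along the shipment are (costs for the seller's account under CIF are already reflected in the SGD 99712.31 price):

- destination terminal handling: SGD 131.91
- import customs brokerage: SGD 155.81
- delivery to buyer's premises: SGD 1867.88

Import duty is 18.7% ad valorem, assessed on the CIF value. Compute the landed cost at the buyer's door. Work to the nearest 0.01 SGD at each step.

Total landed cost: SGD 120514.11

CIF: the seller pays costs through ocean freight and marine insurance to the destination port.
The CIF price already equals the CIF value: 99712.31
Import duty = 99712.31 × 18.7% = 18646.20
Buyer bears: destination terminal 131.91 + brokerage 155.81 + delivery 1867.88 + duty 18646.20 = 20801.80
Landed cost = invoice 99712.31 + 20801.80 = 120514.11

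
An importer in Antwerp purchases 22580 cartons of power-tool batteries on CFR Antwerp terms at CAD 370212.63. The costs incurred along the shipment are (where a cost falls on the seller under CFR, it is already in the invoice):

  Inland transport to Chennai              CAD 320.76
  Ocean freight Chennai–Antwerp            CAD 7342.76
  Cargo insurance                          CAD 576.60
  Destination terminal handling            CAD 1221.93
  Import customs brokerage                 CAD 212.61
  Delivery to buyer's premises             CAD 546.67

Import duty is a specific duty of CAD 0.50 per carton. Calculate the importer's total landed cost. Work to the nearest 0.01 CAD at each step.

Total landed cost: CAD 384060.44

CFR: the seller pays costs through ocean freight to the destination port, but not insurance.
Already in the invoice (seller's account under CFR): inland to port, freight — exclude.
CIF value = CFR price + insurance = 370212.63 + 576.60 = 370789.23
Import duty = 22580 × 0.50 = 11290.00
Buyer bears: insurance 576.60 + destination terminal 1221.93 + brokerage 212.61 + delivery 546.67 + duty 11290.00 = 13847.81
Landed cost = invoice 370212.63 + 13847.81 = 384060.44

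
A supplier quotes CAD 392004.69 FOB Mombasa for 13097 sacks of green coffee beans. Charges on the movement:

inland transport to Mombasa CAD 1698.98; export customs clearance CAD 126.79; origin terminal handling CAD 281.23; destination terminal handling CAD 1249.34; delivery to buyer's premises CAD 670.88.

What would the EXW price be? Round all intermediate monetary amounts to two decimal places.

EXW price: CAD 389897.69

Not relevant to the conversion: delivery, destination terminal — on the buyer under both terms; not part of either seller's price.
From FOB to EXW, the seller no longer bears: inland to port, export clearance, origin terminal.
EXW price = 392004.69 − 1698.98 − 126.79 − 281.23 = 389897.69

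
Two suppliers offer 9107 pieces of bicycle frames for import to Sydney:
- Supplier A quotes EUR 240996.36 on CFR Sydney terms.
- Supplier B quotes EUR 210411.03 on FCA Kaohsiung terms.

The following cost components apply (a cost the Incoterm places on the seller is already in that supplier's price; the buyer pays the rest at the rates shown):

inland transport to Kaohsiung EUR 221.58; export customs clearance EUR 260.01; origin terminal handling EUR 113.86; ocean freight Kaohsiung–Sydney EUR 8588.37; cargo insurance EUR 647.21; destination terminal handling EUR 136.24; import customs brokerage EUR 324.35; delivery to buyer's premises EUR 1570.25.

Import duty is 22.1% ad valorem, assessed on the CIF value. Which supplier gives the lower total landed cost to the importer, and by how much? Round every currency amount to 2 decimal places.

Supplier A (CFR):
CIF value = CFR price + insurance = 240996.36 + 647.21 = 241643.57
Import duty = 241643.57 × 22.1% = 53403.23
Buyer bears (A): 647.21 + 136.24 + 324.35 + 1570.25 = 2678.05
Landed cost (A) = invoice 240996.36 + 2678.05 + duty 53403.23 = 297077.64
Supplier B (FCA):
CIF value = FCA price + origin terminal + freight + insurance = 210411.03 + 113.86 + 8588.37 + 647.21 = 219760.47
Import duty = 219760.47 × 22.1% = 48567.06
Buyer bears (B): 113.86 + 8588.37 + 647.21 + 136.24 + 324.35 + 1570.25 = 11380.28
Landed cost (B) = invoice 210411.03 + 11380.28 + duty 48567.06 = 270358.37
Difference = |297077.64 − 270358.37| = 26719.27

Supplier B is cheaper by EUR 26719.27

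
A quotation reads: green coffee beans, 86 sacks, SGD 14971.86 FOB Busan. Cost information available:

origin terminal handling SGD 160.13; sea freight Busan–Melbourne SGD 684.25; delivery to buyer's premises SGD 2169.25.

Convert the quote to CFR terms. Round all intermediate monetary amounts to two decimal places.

CFR price: SGD 15656.11

Not relevant to the conversion: origin terminal — on the seller under both FOB and CFR; already in the FOB price and stays in the CFR price. delivery — on the buyer under both terms; not part of either seller's price.
From FOB to CFR, the seller additionally bears: freight.
CFR price = 14971.86 + 684.25 = 15656.11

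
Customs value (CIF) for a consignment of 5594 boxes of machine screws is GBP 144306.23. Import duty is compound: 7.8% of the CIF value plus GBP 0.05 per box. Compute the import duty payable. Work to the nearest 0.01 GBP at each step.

Ad valorem component: 144306.23 × 7.8% = 11255.89
Specific component: 5594 × 0.05 = 279.70
Import duty = 11255.89 + 279.70 = 11535.59

Import duty: GBP 11535.59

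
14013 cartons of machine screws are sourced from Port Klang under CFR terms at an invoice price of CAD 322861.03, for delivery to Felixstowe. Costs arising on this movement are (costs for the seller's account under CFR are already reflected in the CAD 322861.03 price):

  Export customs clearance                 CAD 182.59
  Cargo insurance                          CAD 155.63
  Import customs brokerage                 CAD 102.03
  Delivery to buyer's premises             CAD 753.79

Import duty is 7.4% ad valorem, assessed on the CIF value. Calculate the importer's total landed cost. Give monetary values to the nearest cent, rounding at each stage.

Total landed cost: CAD 347775.71

CFR: the seller pays costs through ocean freight to the destination port, but not insurance.
Already in the invoice (seller's account under CFR): export clearance — exclude.
CIF value = CFR price + insurance = 322861.03 + 155.63 = 323016.66
Import duty = 323016.66 × 7.4% = 23903.23
Buyer bears: insurance 155.63 + brokerage 102.03 + delivery 753.79 + duty 23903.23 = 24914.68
Landed cost = invoice 322861.03 + 24914.68 = 347775.71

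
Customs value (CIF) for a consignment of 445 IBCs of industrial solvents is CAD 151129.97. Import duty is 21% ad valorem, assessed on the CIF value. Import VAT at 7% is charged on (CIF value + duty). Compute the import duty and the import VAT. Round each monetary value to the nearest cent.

Import duty: CAD 31737.29; import VAT: CAD 12800.71

Import duty = 151129.97 × 21% = 31737.29
VAT base = CIF + duty = 151129.97 + 31737.29 = 182867.26
Import VAT = 182867.26 × 7% = 12800.71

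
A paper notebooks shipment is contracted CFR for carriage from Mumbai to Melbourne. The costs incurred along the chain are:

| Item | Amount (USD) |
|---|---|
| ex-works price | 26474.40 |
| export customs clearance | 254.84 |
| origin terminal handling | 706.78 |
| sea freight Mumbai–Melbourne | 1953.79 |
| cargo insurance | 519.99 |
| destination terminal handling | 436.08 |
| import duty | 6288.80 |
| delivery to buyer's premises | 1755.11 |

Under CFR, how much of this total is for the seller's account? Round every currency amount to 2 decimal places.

Seller's account: USD 29389.81

CFR: the seller pays costs through ocean freight to the destination port, but not insurance.
Seller's account: goods 26474.40 + export clearance 254.84 + origin terminal 706.78 + freight 1953.79 = 29389.81
Buyer's account: insurance 519.99 + destination terminal 436.08 + duty 6288.80 + delivery 1755.11 = 8999.98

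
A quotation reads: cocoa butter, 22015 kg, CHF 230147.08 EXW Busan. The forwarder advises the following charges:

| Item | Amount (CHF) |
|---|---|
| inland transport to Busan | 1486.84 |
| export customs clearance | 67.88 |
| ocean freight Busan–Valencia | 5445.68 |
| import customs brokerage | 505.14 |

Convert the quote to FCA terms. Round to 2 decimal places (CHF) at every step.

Not relevant to the conversion: brokerage, freight — on the buyer under both terms; not part of either seller's price.
From EXW to FCA, the seller additionally bears: inland to port, export clearance.
FCA price = 230147.08 + 1486.84 + 67.88 = 231701.80

FCA price: CHF 231701.80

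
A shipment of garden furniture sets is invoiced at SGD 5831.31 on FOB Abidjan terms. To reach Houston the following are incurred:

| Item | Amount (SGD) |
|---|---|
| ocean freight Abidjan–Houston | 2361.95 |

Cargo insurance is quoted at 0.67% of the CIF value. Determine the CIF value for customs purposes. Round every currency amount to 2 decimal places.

Let C be the CIF value. C = FOB price + freight + 0.67% × C
C − 0.67% × C = 5831.31 + 2361.95
0.9933 × C = 8193.26
C = 8193.26 / 0.9933 = 8248.53
Insurance premium = 0.67% × 8248.53 = 55.27

CIF value: SGD 8248.53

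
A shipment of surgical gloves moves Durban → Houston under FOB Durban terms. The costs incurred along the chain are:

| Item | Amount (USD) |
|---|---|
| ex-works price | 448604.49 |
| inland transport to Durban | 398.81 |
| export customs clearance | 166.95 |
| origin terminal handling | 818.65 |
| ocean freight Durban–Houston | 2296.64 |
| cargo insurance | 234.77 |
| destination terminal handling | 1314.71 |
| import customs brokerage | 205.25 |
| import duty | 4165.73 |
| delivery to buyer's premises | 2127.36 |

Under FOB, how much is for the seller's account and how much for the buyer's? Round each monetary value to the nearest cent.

Seller: USD 449988.90; buyer: USD 10344.46

FOB: the seller bears costs until goods are on board at the origin port; the buyer bears freight, insurance and all costs thereafter.
Seller's account: goods 448604.49 + inland to port 398.81 + export clearance 166.95 + origin terminal 818.65 = 449988.90
Buyer's account: freight 2296.64 + insurance 234.77 + destination terminal 1314.71 + brokerage 205.25 + duty 4165.73 + delivery 2127.36 = 10344.46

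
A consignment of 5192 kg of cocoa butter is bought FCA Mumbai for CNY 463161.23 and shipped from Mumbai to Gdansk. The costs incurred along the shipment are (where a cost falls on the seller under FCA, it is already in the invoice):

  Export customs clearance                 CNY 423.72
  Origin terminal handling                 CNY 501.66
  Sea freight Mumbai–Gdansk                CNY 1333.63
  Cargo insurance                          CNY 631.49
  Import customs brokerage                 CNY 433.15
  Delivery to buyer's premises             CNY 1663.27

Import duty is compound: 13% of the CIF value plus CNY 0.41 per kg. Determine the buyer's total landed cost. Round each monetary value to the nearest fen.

Total landed cost: CNY 530384.79

FCA: the seller delivers export-cleared goods to the carrier; the buyer bears costs from that point.
Already in the invoice (seller's account under FCA): export clearance — exclude.
CIF value = FCA price + origin terminal + freight + insurance = 463161.23 + 501.66 + 1333.63 + 631.49 = 465628.01
Ad valorem component: 465628.01 × 13% = 60531.64
Specific component: 5192 × 0.41 = 2128.72
Import duty = 60531.64 + 2128.72 = 62660.36
Buyer bears: origin terminal 501.66 + freight 1333.63 + insurance 631.49 + brokerage 433.15 + delivery 1663.27 + duty 62660.36 = 67223.56
Landed cost = invoice 463161.23 + 67223.56 = 530384.79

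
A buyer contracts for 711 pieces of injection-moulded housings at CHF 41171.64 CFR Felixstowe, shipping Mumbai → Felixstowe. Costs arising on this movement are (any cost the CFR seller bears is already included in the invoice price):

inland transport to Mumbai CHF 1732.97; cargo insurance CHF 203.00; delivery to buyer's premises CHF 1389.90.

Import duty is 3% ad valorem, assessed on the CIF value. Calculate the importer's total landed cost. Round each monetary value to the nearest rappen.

CFR: the seller pays costs through ocean freight to the destination port, but not insurance.
Already in the invoice (seller's account under CFR): inland to port — exclude.
CIF value = CFR price + insurance = 41171.64 + 203.00 = 41374.64
Import duty = 41374.64 × 3% = 1241.24
Buyer bears: insurance 203.00 + delivery 1389.90 + duty 1241.24 = 2834.14
Landed cost = invoice 41171.64 + 2834.14 = 44005.78

Total landed cost: CHF 44005.78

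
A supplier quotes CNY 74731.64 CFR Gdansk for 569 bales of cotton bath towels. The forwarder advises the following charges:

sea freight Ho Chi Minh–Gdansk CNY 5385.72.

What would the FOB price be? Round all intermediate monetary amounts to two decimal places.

FOB price: CNY 69345.92

From CFR to FOB, the seller no longer bears: freight.
FOB price = 74731.64 − 5385.72 = 69345.92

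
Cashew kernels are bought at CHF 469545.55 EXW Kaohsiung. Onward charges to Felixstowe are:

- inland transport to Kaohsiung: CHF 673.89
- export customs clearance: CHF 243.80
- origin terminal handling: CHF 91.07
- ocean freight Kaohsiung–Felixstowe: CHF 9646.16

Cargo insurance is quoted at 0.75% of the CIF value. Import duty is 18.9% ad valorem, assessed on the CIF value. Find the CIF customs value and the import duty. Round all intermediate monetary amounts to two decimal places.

CIF value: CHF 483829.19; import duty: CHF 91443.72

Let C be the CIF value. C = EXW price + pre-shipment costs + freight + 0.75% × C
C − 0.75% × C = 469545.55 + 673.89 + 243.80 + 91.07 + 9646.16
0.9925 × C = 480200.47
C = 480200.47 / 0.9925 = 483829.19
Insurance premium = 0.75% × 483829.19 = 3628.72
Import duty = 483829.19 × 18.9% = 91443.72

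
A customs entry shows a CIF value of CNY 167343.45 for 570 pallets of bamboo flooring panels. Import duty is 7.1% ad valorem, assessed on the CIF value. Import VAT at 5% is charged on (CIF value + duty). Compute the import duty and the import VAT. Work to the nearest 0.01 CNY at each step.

Import duty = 167343.45 × 7.1% = 11881.38
VAT base = CIF + duty = 167343.45 + 11881.38 = 179224.83
Import VAT = 179224.83 × 5% = 8961.24

Import duty: CNY 11881.38; import VAT: CNY 8961.24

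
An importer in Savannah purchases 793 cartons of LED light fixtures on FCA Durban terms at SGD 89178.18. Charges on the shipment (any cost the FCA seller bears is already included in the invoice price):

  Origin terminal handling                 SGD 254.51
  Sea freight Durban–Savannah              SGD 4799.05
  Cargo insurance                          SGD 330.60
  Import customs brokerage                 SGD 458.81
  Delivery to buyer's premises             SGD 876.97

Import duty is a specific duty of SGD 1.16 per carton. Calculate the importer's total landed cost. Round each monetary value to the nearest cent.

FCA: the seller delivers export-cleared goods to the carrier; the buyer bears costs from that point.
CIF value = FCA price + origin terminal + freight + insurance = 89178.18 + 254.51 + 4799.05 + 330.60 = 94562.34
Import duty = 793 × 1.16 = 919.88
Buyer bears: origin terminal 254.51 + freight 4799.05 + insurance 330.60 + brokerage 458.81 + delivery 876.97 + duty 919.88 = 7639.82
Landed cost = invoice 89178.18 + 7639.82 = 96818.00

Total landed cost: SGD 96818.00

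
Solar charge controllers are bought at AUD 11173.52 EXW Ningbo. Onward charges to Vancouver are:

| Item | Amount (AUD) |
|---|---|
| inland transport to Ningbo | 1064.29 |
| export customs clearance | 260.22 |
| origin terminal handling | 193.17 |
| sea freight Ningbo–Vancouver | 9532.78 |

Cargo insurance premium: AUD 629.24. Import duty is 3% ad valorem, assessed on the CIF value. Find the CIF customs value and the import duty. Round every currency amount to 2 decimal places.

CIF = EXW price + pre-shipment costs + freight + insurance
CIF = 11173.52 + 1064.29 + 260.22 + 193.17 + 9532.78 + 629.24 = 22853.22
Import duty = 22853.22 × 3% = 685.60

CIF value: AUD 22853.22; import duty: AUD 685.60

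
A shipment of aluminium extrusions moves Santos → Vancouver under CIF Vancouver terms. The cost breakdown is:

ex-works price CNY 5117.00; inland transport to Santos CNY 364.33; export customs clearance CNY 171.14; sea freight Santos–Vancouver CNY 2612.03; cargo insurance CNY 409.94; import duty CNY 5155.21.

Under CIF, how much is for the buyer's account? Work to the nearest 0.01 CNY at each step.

CIF: the seller pays costs through ocean freight and marine insurance to the destination port.
Seller's account: goods 5117.00 + inland to port 364.33 + export clearance 171.14 + freight 2612.03 + insurance 409.94 = 8674.44
Buyer's account: duty 5155.21 = 5155.21

Buyer's account: CNY 5155.21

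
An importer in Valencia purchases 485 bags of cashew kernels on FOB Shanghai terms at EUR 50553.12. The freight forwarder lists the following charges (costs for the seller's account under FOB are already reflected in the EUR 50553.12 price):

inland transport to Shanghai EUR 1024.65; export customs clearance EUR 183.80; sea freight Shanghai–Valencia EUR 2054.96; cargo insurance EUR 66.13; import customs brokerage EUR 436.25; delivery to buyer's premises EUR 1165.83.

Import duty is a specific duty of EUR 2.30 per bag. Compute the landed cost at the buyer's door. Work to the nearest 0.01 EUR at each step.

FOB: the seller bears costs until goods are on board at the origin port; the buyer bears freight, insurance and all costs thereafter.
Already in the invoice (seller's account under FOB): inland to port, export clearance — exclude.
CIF value = FOB price + freight + insurance = 50553.12 + 2054.96 + 66.13 = 52674.21
Import duty = 485 × 2.30 = 1115.50
Buyer bears: freight 2054.96 + insurance 66.13 + brokerage 436.25 + delivery 1165.83 + duty 1115.50 = 4838.67
Landed cost = invoice 50553.12 + 4838.67 = 55391.79

Total landed cost: EUR 55391.79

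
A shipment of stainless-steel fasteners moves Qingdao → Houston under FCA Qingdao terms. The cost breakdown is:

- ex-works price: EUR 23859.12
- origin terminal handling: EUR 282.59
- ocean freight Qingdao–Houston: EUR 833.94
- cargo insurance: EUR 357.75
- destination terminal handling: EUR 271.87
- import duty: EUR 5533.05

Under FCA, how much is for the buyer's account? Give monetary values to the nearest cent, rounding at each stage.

FCA: the seller delivers export-cleared goods to the carrier; the buyer bears costs from that point.
Seller's account: goods 23859.12 = 23859.12
Buyer's account: origin terminal 282.59 + freight 833.94 + insurance 357.75 + destination terminal 271.87 + duty 5533.05 = 7279.20

Buyer's account: EUR 7279.20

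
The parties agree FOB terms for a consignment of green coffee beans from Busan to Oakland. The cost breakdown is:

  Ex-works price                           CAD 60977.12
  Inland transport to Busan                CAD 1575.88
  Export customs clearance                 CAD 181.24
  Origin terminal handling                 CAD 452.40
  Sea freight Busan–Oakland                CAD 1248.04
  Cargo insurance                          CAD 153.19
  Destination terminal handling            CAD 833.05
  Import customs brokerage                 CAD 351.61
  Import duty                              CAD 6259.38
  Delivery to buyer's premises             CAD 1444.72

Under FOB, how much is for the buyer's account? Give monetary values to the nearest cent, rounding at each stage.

FOB: the seller bears costs until goods are on board at the origin port; the buyer bears freight, insurance and all costs thereafter.
Seller's account: goods 60977.12 + inland to port 1575.88 + export clearance 181.24 + origin terminal 452.40 = 63186.64
Buyer's account: freight 1248.04 + insurance 153.19 + destination terminal 833.05 + brokerage 351.61 + duty 6259.38 + delivery 1444.72 = 10289.99

Buyer's account: CAD 10289.99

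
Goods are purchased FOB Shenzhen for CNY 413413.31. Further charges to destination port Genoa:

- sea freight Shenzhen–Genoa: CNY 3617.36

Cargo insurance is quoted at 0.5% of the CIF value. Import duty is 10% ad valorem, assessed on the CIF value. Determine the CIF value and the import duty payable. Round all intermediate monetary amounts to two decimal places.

CIF value: CNY 419126.30; import duty: CNY 41912.63

Let C be the CIF value. C = FOB price + freight + 0.5% × C
C − 0.5% × C = 413413.31 + 3617.36
0.995 × C = 417030.67
C = 417030.67 / 0.995 = 419126.30
Insurance premium = 0.5% × 419126.30 = 2095.63
Import duty = 419126.30 × 10% = 41912.63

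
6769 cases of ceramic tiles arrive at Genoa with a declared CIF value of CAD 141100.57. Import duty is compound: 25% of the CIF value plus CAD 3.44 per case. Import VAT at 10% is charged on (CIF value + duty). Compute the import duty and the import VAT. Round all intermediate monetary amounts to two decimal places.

Import duty: CAD 58560.50; import VAT: CAD 19966.11

Ad valorem component: 141100.57 × 25% = 35275.14
Specific component: 6769 × 3.44 = 23285.36
Import duty = 35275.14 + 23285.36 = 58560.50
VAT base = CIF + duty = 141100.57 + 58560.50 = 199661.07
Import VAT = 199661.07 × 10% = 19966.11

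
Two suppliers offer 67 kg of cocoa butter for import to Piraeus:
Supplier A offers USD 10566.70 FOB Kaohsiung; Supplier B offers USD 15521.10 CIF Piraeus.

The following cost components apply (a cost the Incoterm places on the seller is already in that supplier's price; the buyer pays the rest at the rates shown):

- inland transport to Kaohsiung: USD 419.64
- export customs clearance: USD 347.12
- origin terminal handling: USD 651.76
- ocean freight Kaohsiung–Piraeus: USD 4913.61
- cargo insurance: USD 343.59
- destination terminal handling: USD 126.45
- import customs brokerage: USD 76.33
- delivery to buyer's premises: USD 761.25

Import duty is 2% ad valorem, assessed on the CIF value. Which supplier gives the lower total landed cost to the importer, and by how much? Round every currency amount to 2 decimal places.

Supplier B is cheaper by USD 308.86

Supplier A (FOB):
CIF value = FOB price + freight + insurance = 10566.70 + 4913.61 + 343.59 = 15823.90
Import duty = 15823.90 × 2% = 316.48
Buyer bears (A): 4913.61 + 343.59 + 126.45 + 76.33 + 761.25 = 6221.23
Landed cost (A) = invoice 10566.70 + 6221.23 + duty 316.48 = 17104.41
Supplier B (CIF):
The CIF price already equals the CIF value: 15521.10
Import duty = 15521.10 × 2% = 310.42
Buyer bears (B): 126.45 + 76.33 + 761.25 = 964.03
Landed cost (B) = invoice 15521.10 + 964.03 + duty 310.42 = 16795.55
Difference = |17104.41 − 16795.55| = 308.86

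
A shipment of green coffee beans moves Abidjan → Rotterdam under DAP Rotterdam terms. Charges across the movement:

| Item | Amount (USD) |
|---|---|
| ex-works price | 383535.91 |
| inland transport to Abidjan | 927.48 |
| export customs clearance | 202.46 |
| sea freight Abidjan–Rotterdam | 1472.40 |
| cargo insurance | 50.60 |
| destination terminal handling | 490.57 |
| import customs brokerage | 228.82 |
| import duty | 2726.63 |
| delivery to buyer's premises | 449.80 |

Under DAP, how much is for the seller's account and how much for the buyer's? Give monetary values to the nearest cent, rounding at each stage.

DAP: the seller bears all costs to the named destination except import duty and clearance.
Seller's account: goods 383535.91 + inland to port 927.48 + export clearance 202.46 + freight 1472.40 + insurance 50.60 + destination terminal 490.57 + delivery 449.80 = 387129.22
Buyer's account: brokerage 228.82 + duty 2726.63 = 2955.45

Seller: USD 387129.22; buyer: USD 2955.45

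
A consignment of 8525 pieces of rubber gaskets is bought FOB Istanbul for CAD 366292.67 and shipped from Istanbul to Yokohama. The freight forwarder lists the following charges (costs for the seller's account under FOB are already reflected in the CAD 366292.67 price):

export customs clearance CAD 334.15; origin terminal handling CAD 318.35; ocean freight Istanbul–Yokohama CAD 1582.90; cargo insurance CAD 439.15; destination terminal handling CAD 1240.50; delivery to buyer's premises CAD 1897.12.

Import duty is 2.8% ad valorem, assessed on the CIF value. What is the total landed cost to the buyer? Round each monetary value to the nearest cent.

FOB: the seller bears costs until goods are on board at the origin port; the buyer bears freight, insurance and all costs thereafter.
Already in the invoice (seller's account under FOB): export clearance, origin terminal — exclude.
CIF value = FOB price + freight + insurance = 366292.67 + 1582.90 + 439.15 = 368314.72
Import duty = 368314.72 × 2.8% = 10312.81
Buyer bears: freight 1582.90 + insurance 439.15 + destination terminal 1240.50 + delivery 1897.12 + duty 10312.81 = 15472.48
Landed cost = invoice 366292.67 + 15472.48 = 381765.15

Total landed cost: CAD 381765.15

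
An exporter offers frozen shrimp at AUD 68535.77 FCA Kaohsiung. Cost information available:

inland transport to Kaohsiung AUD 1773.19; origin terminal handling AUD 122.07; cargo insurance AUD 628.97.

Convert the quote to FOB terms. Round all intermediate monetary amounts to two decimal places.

Not relevant to the conversion: inland to port — on the seller under both FCA and FOB; already in the FCA price and stays in the FOB price. insurance — on the buyer under both terms; not part of either seller's price.
From FCA to FOB, the seller additionally bears: origin terminal.
FOB price = 68535.77 + 122.07 = 68657.84

FOB price: AUD 68657.84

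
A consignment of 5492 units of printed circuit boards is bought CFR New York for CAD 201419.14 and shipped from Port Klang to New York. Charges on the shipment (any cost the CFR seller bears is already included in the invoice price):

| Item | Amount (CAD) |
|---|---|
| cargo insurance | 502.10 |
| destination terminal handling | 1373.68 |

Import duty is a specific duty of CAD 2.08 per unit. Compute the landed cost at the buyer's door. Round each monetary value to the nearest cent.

CFR: the seller pays costs through ocean freight to the destination port, but not insurance.
CIF value = CFR price + insurance = 201419.14 + 502.10 = 201921.24
Import duty = 5492 × 2.08 = 11423.36
Buyer bears: insurance 502.10 + destination terminal 1373.68 + duty 11423.36 = 13299.14
Landed cost = invoice 201419.14 + 13299.14 = 214718.28

Total landed cost: CAD 214718.28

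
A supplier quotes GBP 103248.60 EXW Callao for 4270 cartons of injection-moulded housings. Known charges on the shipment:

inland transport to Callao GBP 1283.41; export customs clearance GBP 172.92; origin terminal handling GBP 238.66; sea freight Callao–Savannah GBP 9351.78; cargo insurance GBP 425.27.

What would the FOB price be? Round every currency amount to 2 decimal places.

Not relevant to the conversion: freight, insurance — on the buyer under both terms; not part of either seller's price.
From EXW to FOB, the seller additionally bears: inland to port, export clearance, origin terminal.
FOB price = 103248.60 + 1283.41 + 172.92 + 238.66 = 104943.59

FOB price: GBP 104943.59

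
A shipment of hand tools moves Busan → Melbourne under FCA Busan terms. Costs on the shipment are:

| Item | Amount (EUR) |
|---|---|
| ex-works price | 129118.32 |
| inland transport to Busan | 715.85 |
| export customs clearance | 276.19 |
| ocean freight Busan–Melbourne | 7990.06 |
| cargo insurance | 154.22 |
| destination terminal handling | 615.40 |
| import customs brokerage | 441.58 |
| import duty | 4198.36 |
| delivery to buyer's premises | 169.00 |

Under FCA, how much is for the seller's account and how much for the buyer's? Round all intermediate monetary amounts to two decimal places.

Seller: EUR 130110.36; buyer: EUR 13568.62

FCA: the seller delivers export-cleared goods to the carrier; the buyer bears costs from that point.
Seller's account: goods 129118.32 + inland to port 715.85 + export clearance 276.19 = 130110.36
Buyer's account: freight 7990.06 + insurance 154.22 + destination terminal 615.40 + brokerage 441.58 + duty 4198.36 + delivery 169.00 = 13568.62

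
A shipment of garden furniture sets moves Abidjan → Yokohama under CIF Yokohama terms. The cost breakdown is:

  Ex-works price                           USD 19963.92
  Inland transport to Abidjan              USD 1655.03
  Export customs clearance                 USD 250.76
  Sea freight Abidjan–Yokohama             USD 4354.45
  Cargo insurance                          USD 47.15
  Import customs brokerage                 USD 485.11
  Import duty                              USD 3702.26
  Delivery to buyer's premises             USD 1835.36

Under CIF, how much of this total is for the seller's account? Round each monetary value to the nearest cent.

Seller's account: USD 26271.31

CIF: the seller pays costs through ocean freight and marine insurance to the destination port.
Seller's account: goods 19963.92 + inland to port 1655.03 + export clearance 250.76 + freight 4354.45 + insurance 47.15 = 26271.31
Buyer's account: brokerage 485.11 + duty 3702.26 + delivery 1835.36 = 6022.73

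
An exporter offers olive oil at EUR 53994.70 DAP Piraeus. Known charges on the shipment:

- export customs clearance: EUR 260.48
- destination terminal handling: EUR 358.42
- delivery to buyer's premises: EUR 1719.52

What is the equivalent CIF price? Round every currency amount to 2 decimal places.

CIF price: EUR 51916.76

Not relevant to the conversion: export clearance — on the seller under both DAP and CIF; already in the DAP price and stays in the CIF price.
From DAP to CIF, the seller no longer bears: destination terminal, delivery.
CIF price = 53994.70 − 358.42 − 1719.52 = 51916.76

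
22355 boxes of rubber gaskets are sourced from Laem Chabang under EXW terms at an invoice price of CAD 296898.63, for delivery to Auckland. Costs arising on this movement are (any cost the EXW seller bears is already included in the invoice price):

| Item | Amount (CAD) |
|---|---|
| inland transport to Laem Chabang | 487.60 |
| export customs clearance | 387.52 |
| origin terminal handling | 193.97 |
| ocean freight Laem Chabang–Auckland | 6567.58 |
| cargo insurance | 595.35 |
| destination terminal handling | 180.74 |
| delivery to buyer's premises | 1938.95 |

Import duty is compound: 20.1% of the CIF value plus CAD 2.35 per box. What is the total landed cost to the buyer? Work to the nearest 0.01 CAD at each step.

EXW: the seller makes goods available at their premises; the buyer bears all onward costs.
CIF value = EXW price + inland to port + export clearance + origin terminal + freight + insurance = 296898.63 + 487.60 + 387.52 + 193.97 + 6567.58 + 595.35 = 305130.65
Ad valorem component: 305130.65 × 20.1% = 61331.26
Specific component: 22355 × 2.35 = 52534.25
Import duty = 61331.26 + 52534.25 = 113865.51
Buyer bears: inland to port 487.60 + export clearance 387.52 + origin terminal 193.97 + freight 6567.58 + insurance 595.35 + destination terminal 180.74 + delivery 1938.95 + duty 113865.51 = 124217.22
Landed cost = invoice 296898.63 + 124217.22 = 421115.85

Total landed cost: CAD 421115.85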